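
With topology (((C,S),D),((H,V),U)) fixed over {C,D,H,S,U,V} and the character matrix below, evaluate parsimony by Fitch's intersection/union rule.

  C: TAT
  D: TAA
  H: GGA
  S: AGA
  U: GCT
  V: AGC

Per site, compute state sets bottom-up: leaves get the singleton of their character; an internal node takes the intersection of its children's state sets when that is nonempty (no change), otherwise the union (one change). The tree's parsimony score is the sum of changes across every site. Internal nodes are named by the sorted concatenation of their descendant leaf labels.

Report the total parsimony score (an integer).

[col 0] CS: children C:{T}, S:{A} ∪→ {A,T}; cost 1
[col 0] CDS: children CS:{A,T}, D:{T} ∩→ {T}; cost 0
[col 0] HV: children H:{G}, V:{A} ∪→ {A,G}; cost 1
[col 0] HUV: children HV:{A,G}, U:{G} ∩→ {G}; cost 0
[col 0] CDHSUV: children CDS:{T}, HUV:{G} ∪→ {G,T}; cost 1
[col 1] CS: children C:{A}, S:{G} ∪→ {A,G}; cost 1
[col 1] CDS: children CS:{A,G}, D:{A} ∩→ {A}; cost 0
[col 1] HV: children H:{G}, V:{G} ∩→ {G}; cost 0
[col 1] HUV: children HV:{G}, U:{C} ∪→ {C,G}; cost 1
[col 1] CDHSUV: children CDS:{A}, HUV:{C,G} ∪→ {A,C,G}; cost 1
[col 2] CS: children C:{T}, S:{A} ∪→ {A,T}; cost 1
[col 2] CDS: children CS:{A,T}, D:{A} ∩→ {A}; cost 0
[col 2] HV: children H:{A}, V:{C} ∪→ {A,C}; cost 1
[col 2] HUV: children HV:{A,C}, U:{T} ∪→ {A,C,T}; cost 1
[col 2] CDHSUV: children CDS:{A}, HUV:{A,C,T} ∩→ {A}; cost 0
per-site changes: [3, 3, 3]; total = 9

9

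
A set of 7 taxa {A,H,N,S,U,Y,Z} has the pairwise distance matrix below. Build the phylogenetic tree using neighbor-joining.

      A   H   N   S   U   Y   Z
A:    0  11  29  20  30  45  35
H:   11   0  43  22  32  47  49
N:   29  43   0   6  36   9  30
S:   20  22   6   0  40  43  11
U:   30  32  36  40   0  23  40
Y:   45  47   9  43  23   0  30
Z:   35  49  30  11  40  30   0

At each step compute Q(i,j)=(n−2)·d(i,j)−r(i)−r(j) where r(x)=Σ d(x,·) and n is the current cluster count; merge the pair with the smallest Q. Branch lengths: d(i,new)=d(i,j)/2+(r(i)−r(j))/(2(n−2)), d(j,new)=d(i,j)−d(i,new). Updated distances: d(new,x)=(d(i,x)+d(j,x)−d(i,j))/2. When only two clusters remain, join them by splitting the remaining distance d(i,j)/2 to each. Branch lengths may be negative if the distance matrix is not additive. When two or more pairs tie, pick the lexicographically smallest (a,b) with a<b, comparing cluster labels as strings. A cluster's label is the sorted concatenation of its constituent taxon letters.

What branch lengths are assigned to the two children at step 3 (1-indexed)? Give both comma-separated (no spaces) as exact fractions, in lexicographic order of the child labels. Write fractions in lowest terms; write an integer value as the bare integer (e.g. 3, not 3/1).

iteration 1: select A,H (d=11, Q=-319); attach at lengths (21/10, 89/10); label the merged cluster AH
  updated: d(AH,N)=61/2, d(AH,S)=31/2, d(AH,U)=51/2, d(AH,Y)=81/2, d(AH,Z)=73/2
iteration 2: select N,Y (d=9, Q=-221); attach at lengths (1/4, 35/4); label the merged cluster NY
  updated: d(AH,NY)=31, d(NY,S)=20, d(NY,U)=25, d(NY,Z)=51/2
iteration 3: select S,Z (d=11, Q=-333/2); attach at lengths (13/12, 119/12); label the merged cluster SZ
  updated: d(AH,SZ)=41/2, d(NY,SZ)=69/4, d(SZ,U)=69/2
iteration 4: select AH,U (d=51/2, Q=-111); attach at lengths (43/4, 59/4); label the merged cluster AHU
  updated: d(AHU,NY)=61/4, d(AHU,SZ)=59/4
iteration 5: select AHU,NY (d=61/4, Q=-189/4); attach at lengths (51/8, 71/8); label the merged cluster AHNUY
  updated: d(AHNUY,SZ)=67/8
iteration 6: select AHNUY,SZ (d=67/8); attach at lengths (67/16, 67/16); label the merged cluster AHNSUYZ
final tree: ((((A:21/10,H:89/10):43/4,U:59/4):51/8,(N:1/4,Y:35/4):71/8):67/16,(S:13/12,Z:119/12):67/16)
total length: 641/8

13/12,119/12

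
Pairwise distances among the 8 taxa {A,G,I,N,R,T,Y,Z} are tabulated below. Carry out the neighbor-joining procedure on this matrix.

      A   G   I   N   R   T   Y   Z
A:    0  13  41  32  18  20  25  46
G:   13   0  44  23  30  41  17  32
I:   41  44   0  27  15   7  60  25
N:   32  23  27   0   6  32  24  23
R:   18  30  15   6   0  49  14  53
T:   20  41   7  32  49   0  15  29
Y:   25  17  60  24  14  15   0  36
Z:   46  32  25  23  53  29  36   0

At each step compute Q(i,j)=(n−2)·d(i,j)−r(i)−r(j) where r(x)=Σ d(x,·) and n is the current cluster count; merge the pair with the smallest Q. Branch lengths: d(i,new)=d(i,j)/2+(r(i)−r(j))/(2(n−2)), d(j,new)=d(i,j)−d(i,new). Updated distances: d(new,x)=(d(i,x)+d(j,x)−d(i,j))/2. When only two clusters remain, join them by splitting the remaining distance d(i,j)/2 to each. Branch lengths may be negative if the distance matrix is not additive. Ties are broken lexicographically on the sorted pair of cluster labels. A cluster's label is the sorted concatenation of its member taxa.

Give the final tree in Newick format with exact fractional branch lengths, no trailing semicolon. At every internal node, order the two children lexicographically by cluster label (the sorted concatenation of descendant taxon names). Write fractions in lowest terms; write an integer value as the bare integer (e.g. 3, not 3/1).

1. join I+T (d=7, Q=-370) ⇒ IT; edges |I|=17/3, |T|=4/3
  updated: d(A,IT)=27, d(G,IT)=39, d(IT,N)=26, d(IT,R)=57/2, d(IT,Y)=34, d(IT,Z)=47/2
2. join IT+Z (d=47/2, Q=-274) ⇒ ITZ; edges |IT|=41/5, |Z|=153/10
  updated: d(A,ITZ)=99/4, d(G,ITZ)=95/4, d(ITZ,N)=51/4, d(ITZ,R)=29, d(ITZ,Y)=93/4
3. join N+R (d=6, Q=-683/4) ⇒ NR; edges |N|=99/32, |R|=93/32
  updated: d(A,NR)=22, d(G,NR)=47/2, d(ITZ,NR)=143/8, d(NR,Y)=16
4. join A+G (d=13, Q=-123) ⇒ AG; edges |A|=31/4, |G|=21/4
  updated: d(AG,ITZ)=71/4, d(AG,NR)=65/4, d(AG,Y)=29/2
5. join AG+Y (d=29/2, Q=-293/4) ⇒ AGY; edges |AG|=95/16, |Y|=137/16
  updated: d(AGY,ITZ)=53/4, d(AGY,NR)=71/8
6. join AGY+ITZ (d=53/4, Q=-40) ⇒ AGITYZ; edges |AGY|=17/8, |ITZ|=89/8
  updated: d(AGITYZ,NR)=27/4
7. join AGITYZ+NR (d=27/4) ⇒ AGINRTYZ; edges |AGITYZ|=27/8, |NR|=27/8
final tree: ((((A:31/4,G:21/4):95/16,Y:137/16):17/8,((I:17/3,T:4/3):41/5,Z:153/10):89/8):27/8,(N:99/32,R:93/32):27/8)
total length: 84

((((A:31/4,G:21/4):95/16,Y:137/16):17/8,((I:17/3,T:4/3):41/5,Z:153/10):89/8):27/8,(N:99/32,R:93/32):27/8)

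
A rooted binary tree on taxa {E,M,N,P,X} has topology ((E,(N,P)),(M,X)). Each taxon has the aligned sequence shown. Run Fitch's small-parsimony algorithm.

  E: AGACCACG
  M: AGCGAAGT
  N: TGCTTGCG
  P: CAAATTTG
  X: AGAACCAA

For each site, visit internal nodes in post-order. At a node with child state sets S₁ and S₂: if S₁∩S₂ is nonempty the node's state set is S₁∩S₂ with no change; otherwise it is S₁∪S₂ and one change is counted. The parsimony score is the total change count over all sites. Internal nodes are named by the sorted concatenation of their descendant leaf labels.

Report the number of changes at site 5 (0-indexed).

NP@0: {T} ∪ {C} = {C,T} (union, +1)
ENP@0: {A} ∪ {C,T} = {A,C,T} (union, +1)
MX@0: {A} ∩ {A} = {A} (intersection, +0)
EMNPX@0: {A,C,T} ∩ {A} = {A} (intersection, +0)
NP@1: {G} ∪ {A} = {A,G} (union, +1)
ENP@1: {G} ∩ {A,G} = {G} (intersection, +0)
MX@1: {G} ∩ {G} = {G} (intersection, +0)
EMNPX@1: {G} ∩ {G} = {G} (intersection, +0)
NP@2: {C} ∪ {A} = {A,C} (union, +1)
ENP@2: {A} ∩ {A,C} = {A} (intersection, +0)
MX@2: {C} ∪ {A} = {A,C} (union, +1)
EMNPX@2: {A} ∩ {A,C} = {A} (intersection, +0)
NP@3: {T} ∪ {A} = {A,T} (union, +1)
ENP@3: {C} ∪ {A,T} = {A,C,T} (union, +1)
MX@3: {G} ∪ {A} = {A,G} (union, +1)
EMNPX@3: {A,C,T} ∩ {A,G} = {A} (intersection, +0)
NP@4: {T} ∩ {T} = {T} (intersection, +0)
ENP@4: {C} ∪ {T} = {C,T} (union, +1)
MX@4: {A} ∪ {C} = {A,C} (union, +1)
EMNPX@4: {C,T} ∩ {A,C} = {C} (intersection, +0)
NP@5: {G} ∪ {T} = {G,T} (union, +1)
ENP@5: {A} ∪ {G,T} = {A,G,T} (union, +1)
MX@5: {A} ∪ {C} = {A,C} (union, +1)
EMNPX@5: {A,G,T} ∩ {A,C} = {A} (intersection, +0)
NP@6: {C} ∪ {T} = {C,T} (union, +1)
ENP@6: {C} ∩ {C,T} = {C} (intersection, +0)
MX@6: {G} ∪ {A} = {A,G} (union, +1)
EMNPX@6: {C} ∪ {A,G} = {A,C,G} (union, +1)
NP@7: {G} ∩ {G} = {G} (intersection, +0)
ENP@7: {G} ∩ {G} = {G} (intersection, +0)
MX@7: {T} ∪ {A} = {A,T} (union, +1)
EMNPX@7: {G} ∪ {A,T} = {A,G,T} (union, +1)
per-site changes: [2, 1, 2, 3, 2, 3, 3, 2]; total = 18

3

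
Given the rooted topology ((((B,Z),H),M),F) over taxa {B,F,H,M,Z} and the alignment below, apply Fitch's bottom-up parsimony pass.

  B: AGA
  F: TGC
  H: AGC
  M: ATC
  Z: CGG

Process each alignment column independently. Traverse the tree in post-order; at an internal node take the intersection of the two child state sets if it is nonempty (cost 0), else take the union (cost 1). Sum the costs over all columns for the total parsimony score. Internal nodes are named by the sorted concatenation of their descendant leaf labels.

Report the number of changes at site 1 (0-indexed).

1

site 0, node BZ: B={A} ∪ Z={C} → {A,C} (+1)
site 0, node BHZ: BZ={A,C} ∩ H={A} → {A} (+0)
site 0, node BHMZ: BHZ={A} ∩ M={A} → {A} (+0)
site 0, node BFHMZ: BHMZ={A} ∪ F={T} → {A,T} (+1)
site 1, node BZ: B={G} ∩ Z={G} → {G} (+0)
site 1, node BHZ: BZ={G} ∩ H={G} → {G} (+0)
site 1, node BHMZ: BHZ={G} ∪ M={T} → {G,T} (+1)
site 1, node BFHMZ: BHMZ={G,T} ∩ F={G} → {G} (+0)
site 2, node BZ: B={A} ∪ Z={G} → {A,G} (+1)
site 2, node BHZ: BZ={A,G} ∪ H={C} → {A,C,G} (+1)
site 2, node BHMZ: BHZ={A,C,G} ∩ M={C} → {C} (+0)
site 2, node BFHMZ: BHMZ={C} ∩ F={C} → {C} (+0)
per-site changes: [2, 1, 2]; total = 5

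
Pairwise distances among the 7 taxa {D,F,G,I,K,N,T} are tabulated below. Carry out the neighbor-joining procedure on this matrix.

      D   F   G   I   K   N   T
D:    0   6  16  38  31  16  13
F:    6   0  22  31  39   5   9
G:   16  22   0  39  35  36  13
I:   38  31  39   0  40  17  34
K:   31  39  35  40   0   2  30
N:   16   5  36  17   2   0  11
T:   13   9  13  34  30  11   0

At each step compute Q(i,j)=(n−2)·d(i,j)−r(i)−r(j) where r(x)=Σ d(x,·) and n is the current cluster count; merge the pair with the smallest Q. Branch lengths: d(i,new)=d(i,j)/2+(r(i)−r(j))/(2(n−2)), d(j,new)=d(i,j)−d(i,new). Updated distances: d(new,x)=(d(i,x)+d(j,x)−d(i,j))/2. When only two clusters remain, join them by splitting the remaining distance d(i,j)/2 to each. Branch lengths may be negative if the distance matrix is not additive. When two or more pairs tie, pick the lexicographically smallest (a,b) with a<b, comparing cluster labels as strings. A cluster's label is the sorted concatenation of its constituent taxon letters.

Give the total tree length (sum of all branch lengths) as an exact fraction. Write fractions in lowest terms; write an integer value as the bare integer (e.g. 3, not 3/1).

1003/16

step 1: merge (K,N) at d=2, Q=-254; branch lengths K→10, N→-8; new cluster KN
  updated: d(D,KN)=45/2, d(F,KN)=21, d(G,KN)=69/2, d(I,KN)=55/2, d(KN,T)=39/2
step 2: merge (I,KN) at d=55/2, Q=-369/2; branch lengths I→309/16, KN→131/16; new cluster IKN
  updated: d(D,IKN)=33/2, d(F,IKN)=49/4, d(G,IKN)=23, d(IKN,T)=13
step 3: merge (G,T) at d=13, Q=-83; branch lengths G→65/6, T→13/6; new cluster GT
  updated: d(D,GT)=8, d(F,GT)=9, d(GT,IKN)=23/2
step 4: merge (D,F) at d=6, Q=-183/4; branch lengths D→61/16, F→35/16; new cluster DF
  updated: d(DF,GT)=11/2, d(DF,IKN)=91/8
step 5: merge (DF,GT) at d=11/2, Q=-227/8; branch lengths DF→43/16, GT→45/16; new cluster DFGT
  updated: d(DFGT,IKN)=139/16
step 6: merge (DFGT,IKN) at d=139/16; branch lengths DFGT→139/32, IKN→139/32; new cluster DFGIKNT
final tree: (((D:61/16,F:35/16):43/16,(G:65/6,T:13/6):45/16):139/32,(I:309/16,(K:10,N:-8):131/16):139/32)
total length: 1003/16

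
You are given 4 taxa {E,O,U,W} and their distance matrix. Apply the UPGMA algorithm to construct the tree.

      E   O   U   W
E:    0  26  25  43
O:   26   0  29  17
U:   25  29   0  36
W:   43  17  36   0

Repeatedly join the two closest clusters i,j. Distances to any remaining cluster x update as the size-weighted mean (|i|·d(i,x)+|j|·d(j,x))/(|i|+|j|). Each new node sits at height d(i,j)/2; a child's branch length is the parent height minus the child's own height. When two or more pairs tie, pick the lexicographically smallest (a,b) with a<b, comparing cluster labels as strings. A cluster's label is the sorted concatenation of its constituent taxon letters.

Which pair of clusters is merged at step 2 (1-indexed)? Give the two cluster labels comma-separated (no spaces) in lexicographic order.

iteration 1: select O,W (d=17); attach at lengths (17/2, 17/2); label the merged cluster OW
  updated: d(E,OW)=69/2, d(OW,U)=65/2
iteration 2: select E,U (d=25); attach at lengths (25/2, 25/2); label the merged cluster EU
  updated: d(EU,OW)=67/2
iteration 3: select EU,OW (d=67/2); attach at lengths (17/4, 33/4); label the merged cluster EOUW
final tree: ((E:25/2,U:25/2):17/4,(O:17/2,W:17/2):33/4)
total length: 109/2

E,U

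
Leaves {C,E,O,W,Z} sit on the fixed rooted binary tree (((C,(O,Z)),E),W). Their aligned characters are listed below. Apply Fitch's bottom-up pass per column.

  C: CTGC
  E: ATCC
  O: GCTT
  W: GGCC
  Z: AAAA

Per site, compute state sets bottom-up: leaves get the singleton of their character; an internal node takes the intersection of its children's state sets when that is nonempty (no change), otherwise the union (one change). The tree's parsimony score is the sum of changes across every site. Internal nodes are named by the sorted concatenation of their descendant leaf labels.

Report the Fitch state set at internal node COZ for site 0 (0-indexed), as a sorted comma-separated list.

[col 0] OZ: children O:{G}, Z:{A} ∪→ {A,G}; cost 1
[col 0] COZ: children C:{C}, OZ:{A,G} ∪→ {A,C,G}; cost 1
[col 0] CEOZ: children COZ:{A,C,G}, E:{A} ∩→ {A}; cost 0
[col 0] CEOWZ: children CEOZ:{A}, W:{G} ∪→ {A,G}; cost 1
[col 1] OZ: children O:{C}, Z:{A} ∪→ {A,C}; cost 1
[col 1] COZ: children C:{T}, OZ:{A,C} ∪→ {A,C,T}; cost 1
[col 1] CEOZ: children COZ:{A,C,T}, E:{T} ∩→ {T}; cost 0
[col 1] CEOWZ: children CEOZ:{T}, W:{G} ∪→ {G,T}; cost 1
[col 2] OZ: children O:{T}, Z:{A} ∪→ {A,T}; cost 1
[col 2] COZ: children C:{G}, OZ:{A,T} ∪→ {A,G,T}; cost 1
[col 2] CEOZ: children COZ:{A,G,T}, E:{C} ∪→ {A,C,G,T}; cost 1
[col 2] CEOWZ: children CEOZ:{A,C,G,T}, W:{C} ∩→ {C}; cost 0
[col 3] OZ: children O:{T}, Z:{A} ∪→ {A,T}; cost 1
[col 3] COZ: children C:{C}, OZ:{A,T} ∪→ {A,C,T}; cost 1
[col 3] CEOZ: children COZ:{A,C,T}, E:{C} ∩→ {C}; cost 0
[col 3] CEOWZ: children CEOZ:{C}, W:{C} ∩→ {C}; cost 0
per-site changes: [3, 3, 3, 2]; total = 11

A,C,G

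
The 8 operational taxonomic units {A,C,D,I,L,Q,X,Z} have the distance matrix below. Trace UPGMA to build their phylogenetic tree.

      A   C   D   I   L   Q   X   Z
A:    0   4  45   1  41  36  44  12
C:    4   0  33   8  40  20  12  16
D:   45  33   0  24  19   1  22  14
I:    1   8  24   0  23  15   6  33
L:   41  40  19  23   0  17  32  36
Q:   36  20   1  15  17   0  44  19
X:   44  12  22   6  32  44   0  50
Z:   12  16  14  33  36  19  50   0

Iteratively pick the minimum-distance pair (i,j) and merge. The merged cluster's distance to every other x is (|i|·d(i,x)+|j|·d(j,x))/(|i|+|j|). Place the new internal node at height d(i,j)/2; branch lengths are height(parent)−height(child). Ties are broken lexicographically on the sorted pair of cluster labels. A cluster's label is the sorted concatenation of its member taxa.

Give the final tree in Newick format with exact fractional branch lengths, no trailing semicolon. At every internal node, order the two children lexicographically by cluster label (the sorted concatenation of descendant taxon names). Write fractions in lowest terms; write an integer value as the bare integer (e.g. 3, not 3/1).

step 1: merge (A,I) at d=1; branch lengths A→1/2, I→1/2; new cluster AI
  updated: d(AI,C)=6, d(AI,D)=69/2, d(AI,L)=32, d(AI,Q)=51/2, d(AI,X)=25, d(AI,Z)=45/2
step 2: merge (D,Q) at d=1; branch lengths D→1/2, Q→1/2; new cluster DQ
  updated: d(AI,DQ)=30, d(C,DQ)=53/2, d(DQ,L)=18, d(DQ,X)=33, d(DQ,Z)=33/2
step 3: merge (AI,C) at d=6; branch lengths AI→5/2, C→3; new cluster ACI
  updated: d(ACI,DQ)=173/6, d(ACI,L)=104/3, d(ACI,X)=62/3, d(ACI,Z)=61/3
step 4: merge (DQ,Z) at d=33/2; branch lengths DQ→31/4, Z→33/4; new cluster DQZ
  updated: d(ACI,DQZ)=26, d(DQZ,L)=24, d(DQZ,X)=116/3
step 5: merge (ACI,X) at d=62/3; branch lengths ACI→22/3, X→31/3; new cluster ACIX
  updated: d(ACIX,DQZ)=175/6, d(ACIX,L)=34
step 6: merge (DQZ,L) at d=24; branch lengths DQZ→15/4, L→12; new cluster DLQZ
  updated: d(ACIX,DLQZ)=243/8
step 7: merge (ACIX,DLQZ) at d=243/8; branch lengths ACIX→233/48, DLQZ→51/16; new cluster ACDILQXZ
final tree: ((((A:1/2,I:1/2):5/2,C:3):22/3,X:31/3):233/48,(((D:1/2,Q:1/2):31/4,Z:33/4):15/4,L:12):51/16)
total length: 1559/24

((((A:1/2,I:1/2):5/2,C:3):22/3,X:31/3):233/48,(((D:1/2,Q:1/2):31/4,Z:33/4):15/4,L:12):51/16)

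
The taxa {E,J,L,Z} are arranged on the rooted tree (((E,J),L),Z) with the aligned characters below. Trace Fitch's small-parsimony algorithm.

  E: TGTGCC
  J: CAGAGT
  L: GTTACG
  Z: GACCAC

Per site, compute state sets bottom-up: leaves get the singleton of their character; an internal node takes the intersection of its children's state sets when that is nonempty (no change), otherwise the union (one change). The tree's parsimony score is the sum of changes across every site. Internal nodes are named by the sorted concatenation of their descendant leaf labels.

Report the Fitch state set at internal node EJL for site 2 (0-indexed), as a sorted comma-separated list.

EJ@0: {T} ∪ {C} = {C,T} (union, +1)
EJL@0: {C,T} ∪ {G} = {C,G,T} (union, +1)
EJLZ@0: {C,G,T} ∩ {G} = {G} (intersection, +0)
EJ@1: {G} ∪ {A} = {A,G} (union, +1)
EJL@1: {A,G} ∪ {T} = {A,G,T} (union, +1)
EJLZ@1: {A,G,T} ∩ {A} = {A} (intersection, +0)
EJ@2: {T} ∪ {G} = {G,T} (union, +1)
EJL@2: {G,T} ∩ {T} = {T} (intersection, +0)
EJLZ@2: {T} ∪ {C} = {C,T} (union, +1)
EJ@3: {G} ∪ {A} = {A,G} (union, +1)
EJL@3: {A,G} ∩ {A} = {A} (intersection, +0)
EJLZ@3: {A} ∪ {C} = {A,C} (union, +1)
EJ@4: {C} ∪ {G} = {C,G} (union, +1)
EJL@4: {C,G} ∩ {C} = {C} (intersection, +0)
EJLZ@4: {C} ∪ {A} = {A,C} (union, +1)
EJ@5: {C} ∪ {T} = {C,T} (union, +1)
EJL@5: {C,T} ∪ {G} = {C,G,T} (union, +1)
EJLZ@5: {C,G,T} ∩ {C} = {C} (intersection, +0)
per-site changes: [2, 2, 2, 2, 2, 2]; total = 12

T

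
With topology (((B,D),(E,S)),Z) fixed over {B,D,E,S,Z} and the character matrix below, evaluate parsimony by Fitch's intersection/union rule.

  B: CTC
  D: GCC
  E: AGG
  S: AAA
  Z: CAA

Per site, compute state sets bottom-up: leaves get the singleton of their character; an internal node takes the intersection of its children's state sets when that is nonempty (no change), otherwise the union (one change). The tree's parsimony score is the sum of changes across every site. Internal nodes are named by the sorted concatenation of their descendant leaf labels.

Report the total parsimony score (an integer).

7

BD@0: {C} ∪ {G} = {C,G} (union, +1)
ES@0: {A} ∩ {A} = {A} (intersection, +0)
BDES@0: {C,G} ∪ {A} = {A,C,G} (union, +1)
BDESZ@0: {A,C,G} ∩ {C} = {C} (intersection, +0)
BD@1: {T} ∪ {C} = {C,T} (union, +1)
ES@1: {G} ∪ {A} = {A,G} (union, +1)
BDES@1: {C,T} ∪ {A,G} = {A,C,G,T} (union, +1)
BDESZ@1: {A,C,G,T} ∩ {A} = {A} (intersection, +0)
BD@2: {C} ∩ {C} = {C} (intersection, +0)
ES@2: {G} ∪ {A} = {A,G} (union, +1)
BDES@2: {C} ∪ {A,G} = {A,C,G} (union, +1)
BDESZ@2: {A,C,G} ∩ {A} = {A} (intersection, +0)
per-site changes: [2, 3, 2]; total = 7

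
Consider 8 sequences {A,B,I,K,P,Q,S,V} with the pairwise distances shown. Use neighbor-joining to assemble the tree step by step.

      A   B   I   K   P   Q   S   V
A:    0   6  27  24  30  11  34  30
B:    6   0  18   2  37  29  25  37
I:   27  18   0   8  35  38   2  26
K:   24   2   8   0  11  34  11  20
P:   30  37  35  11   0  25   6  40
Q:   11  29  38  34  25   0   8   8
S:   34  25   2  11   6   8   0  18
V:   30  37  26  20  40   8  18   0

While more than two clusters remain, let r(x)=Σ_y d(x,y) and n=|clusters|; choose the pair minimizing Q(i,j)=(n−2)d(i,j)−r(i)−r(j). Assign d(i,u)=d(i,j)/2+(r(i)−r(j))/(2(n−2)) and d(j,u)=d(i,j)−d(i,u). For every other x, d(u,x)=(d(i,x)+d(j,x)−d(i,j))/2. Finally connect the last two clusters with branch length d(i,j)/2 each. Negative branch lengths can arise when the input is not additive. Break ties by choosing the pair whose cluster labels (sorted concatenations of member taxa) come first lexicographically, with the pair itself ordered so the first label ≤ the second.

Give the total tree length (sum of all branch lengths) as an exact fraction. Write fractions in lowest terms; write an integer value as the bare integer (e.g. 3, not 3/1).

step 1: merge (Q,V) at d=8, Q=-284; branch lengths Q→11/6, V→37/6; new cluster QV
  updated: d(A,QV)=33/2, d(B,QV)=29, d(I,QV)=28, d(K,QV)=23, d(P,QV)=57/2, d(QV,S)=9
step 2: merge (A,B) at d=6, Q=-449/2; branch lengths A→101/20, B→19/20; new cluster AB
  updated: d(AB,I)=39/2, d(AB,K)=10, d(AB,P)=61/2, d(AB,QV)=79/4, d(AB,S)=53/2
step 3: merge (P,S) at d=6, Q=-283/2; branch lengths P→161/16, S→-65/16; new cluster PS
  updated: d(AB,PS)=51/2, d(I,PS)=31/2, d(K,PS)=8, d(PS,QV)=63/4
step 4: merge (PS,QV) at d=63/4, Q=-104; branch lengths PS→17/4, QV→23/2; new cluster PQSV
  updated: d(AB,PQSV)=59/4, d(I,PQSV)=111/8, d(K,PQSV)=61/8
step 5: merge (AB,PQSV) at d=59/4, Q=-51; branch lengths AB→75/8, PQSV→43/8; new cluster ABPQSV
  updated: d(ABPQSV,I)=149/16, d(ABPQSV,K)=23/16
step 6: merge (ABPQSV,I) at d=149/16, Q=-75/4; branch lengths ABPQSV→11/8, I→127/16; new cluster ABIPQSV
  updated: d(ABIPQSV,K)=1/16
step 7: merge (ABIPQSV,K) at d=1/16; branch lengths ABIPQSV→1/32, K→1/32; new cluster ABIKPQSV
final tree: ((((A:101/20,B:19/20):75/8,((P:161/16,S:-65/16):17/4,(Q:11/6,V:37/6):23/2):43/8):11/8,I:127/16):1/32,K:1/32)
total length: 479/8

479/8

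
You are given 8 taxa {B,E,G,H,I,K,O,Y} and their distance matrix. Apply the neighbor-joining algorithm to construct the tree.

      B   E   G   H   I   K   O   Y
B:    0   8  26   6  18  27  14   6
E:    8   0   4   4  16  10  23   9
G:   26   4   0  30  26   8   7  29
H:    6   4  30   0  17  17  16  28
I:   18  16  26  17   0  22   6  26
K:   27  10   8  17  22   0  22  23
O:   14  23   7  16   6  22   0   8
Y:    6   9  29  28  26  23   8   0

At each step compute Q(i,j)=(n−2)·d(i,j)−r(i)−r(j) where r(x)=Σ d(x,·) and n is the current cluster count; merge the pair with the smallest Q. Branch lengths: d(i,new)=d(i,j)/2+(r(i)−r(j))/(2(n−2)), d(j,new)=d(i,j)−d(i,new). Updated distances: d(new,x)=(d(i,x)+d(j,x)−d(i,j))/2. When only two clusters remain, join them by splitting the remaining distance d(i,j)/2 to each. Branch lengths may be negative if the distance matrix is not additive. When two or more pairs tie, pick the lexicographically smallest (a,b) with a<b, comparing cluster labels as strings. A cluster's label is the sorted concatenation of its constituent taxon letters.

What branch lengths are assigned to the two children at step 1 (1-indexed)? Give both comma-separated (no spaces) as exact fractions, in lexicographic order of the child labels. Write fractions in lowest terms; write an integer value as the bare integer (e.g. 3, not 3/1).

49/12,47/12

iteration 1: select G,K (d=8, Q=-211); attach at lengths (49/12, 47/12); label the merged cluster GK
  updated: d(B,GK)=45/2, d(E,GK)=3, d(GK,H)=39/2, d(GK,I)=20, d(GK,O)=21/2, d(GK,Y)=22
iteration 2: select I,O (d=6, Q=-301/2); attach at lengths (111/20, 9/20); label the merged cluster IO
  updated: d(B,IO)=13, d(E,IO)=33/2, d(GK,IO)=49/4, d(H,IO)=27/2, d(IO,Y)=14
iteration 3: select B,Y (d=6, Q=-221/2); attach at lengths (1/16, 95/16); label the merged cluster BY
  updated: d(BY,E)=11/2, d(BY,GK)=77/4, d(BY,H)=14, d(BY,IO)=21/2
iteration 4: select E,GK (d=3, Q=-74); attach at lengths (-8/3, 17/3); label the merged cluster EGK
  updated: d(BY,EGK)=87/8, d(EGK,H)=41/4, d(EGK,IO)=103/8
iteration 5: select BY,IO (d=21/2, Q=-205/4); attach at lengths (39/8, 45/8); label the merged cluster BIOY
  updated: d(BIOY,EGK)=53/8, d(BIOY,H)=17/2
iteration 6: select BIOY,EGK (d=53/8, Q=-203/8); attach at lengths (39/16, 67/16); label the merged cluster BEGIKOY
  updated: d(BEGIKOY,H)=97/16
iteration 7: select BEGIKOY,H (d=97/16); attach at lengths (97/32, 97/32); label the merged cluster BEGHIKOY
final tree: ((((B:1/16,Y:95/16):39/8,(I:111/20,O:9/20):45/8):39/16,(E:-8/3,(G:49/12,K:47/12):17/3):67/16):97/32,H:97/32)
total length: 739/16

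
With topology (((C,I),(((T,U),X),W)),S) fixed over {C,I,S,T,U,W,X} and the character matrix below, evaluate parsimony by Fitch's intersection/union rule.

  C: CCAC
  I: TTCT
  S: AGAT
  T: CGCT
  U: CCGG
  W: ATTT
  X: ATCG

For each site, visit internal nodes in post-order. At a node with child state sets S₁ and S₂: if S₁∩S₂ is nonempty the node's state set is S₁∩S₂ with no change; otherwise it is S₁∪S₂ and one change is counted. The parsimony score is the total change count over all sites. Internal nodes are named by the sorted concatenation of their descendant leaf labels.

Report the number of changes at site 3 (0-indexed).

3

[col 0] CI: children C:{C}, I:{T} ∪→ {C,T}; cost 1
[col 0] TU: children T:{C}, U:{C} ∩→ {C}; cost 0
[col 0] TUX: children TU:{C}, X:{A} ∪→ {A,C}; cost 1
[col 0] TUWX: children TUX:{A,C}, W:{A} ∩→ {A}; cost 0
[col 0] CITUWX: children CI:{C,T}, TUWX:{A} ∪→ {A,C,T}; cost 1
[col 0] CISTUWX: children CITUWX:{A,C,T}, S:{A} ∩→ {A}; cost 0
[col 1] CI: children C:{C}, I:{T} ∪→ {C,T}; cost 1
[col 1] TU: children T:{G}, U:{C} ∪→ {C,G}; cost 1
[col 1] TUX: children TU:{C,G}, X:{T} ∪→ {C,G,T}; cost 1
[col 1] TUWX: children TUX:{C,G,T}, W:{T} ∩→ {T}; cost 0
[col 1] CITUWX: children CI:{C,T}, TUWX:{T} ∩→ {T}; cost 0
[col 1] CISTUWX: children CITUWX:{T}, S:{G} ∪→ {G,T}; cost 1
[col 2] CI: children C:{A}, I:{C} ∪→ {A,C}; cost 1
[col 2] TU: children T:{C}, U:{G} ∪→ {C,G}; cost 1
[col 2] TUX: children TU:{C,G}, X:{C} ∩→ {C}; cost 0
[col 2] TUWX: children TUX:{C}, W:{T} ∪→ {C,T}; cost 1
[col 2] CITUWX: children CI:{A,C}, TUWX:{C,T} ∩→ {C}; cost 0
[col 2] CISTUWX: children CITUWX:{C}, S:{A} ∪→ {A,C}; cost 1
[col 3] CI: children C:{C}, I:{T} ∪→ {C,T}; cost 1
[col 3] TU: children T:{T}, U:{G} ∪→ {G,T}; cost 1
[col 3] TUX: children TU:{G,T}, X:{G} ∩→ {G}; cost 0
[col 3] TUWX: children TUX:{G}, W:{T} ∪→ {G,T}; cost 1
[col 3] CITUWX: children CI:{C,T}, TUWX:{G,T} ∩→ {T}; cost 0
[col 3] CISTUWX: children CITUWX:{T}, S:{T} ∩→ {T}; cost 0
per-site changes: [3, 4, 4, 3]; total = 14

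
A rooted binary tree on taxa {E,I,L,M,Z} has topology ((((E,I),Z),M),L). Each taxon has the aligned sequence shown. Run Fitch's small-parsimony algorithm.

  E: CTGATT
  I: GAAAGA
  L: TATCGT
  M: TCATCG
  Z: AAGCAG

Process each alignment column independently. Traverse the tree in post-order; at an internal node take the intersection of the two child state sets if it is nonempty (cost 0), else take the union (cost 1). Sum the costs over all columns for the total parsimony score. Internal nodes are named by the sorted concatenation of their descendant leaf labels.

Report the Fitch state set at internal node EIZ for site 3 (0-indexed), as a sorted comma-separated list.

site 0, node EI: E={C} ∪ I={G} → {C,G} (+1)
site 0, node EIZ: EI={C,G} ∪ Z={A} → {A,C,G} (+1)
site 0, node EIMZ: EIZ={A,C,G} ∪ M={T} → {A,C,G,T} (+1)
site 0, node EILMZ: EIMZ={A,C,G,T} ∩ L={T} → {T} (+0)
site 1, node EI: E={T} ∪ I={A} → {A,T} (+1)
site 1, node EIZ: EI={A,T} ∩ Z={A} → {A} (+0)
site 1, node EIMZ: EIZ={A} ∪ M={C} → {A,C} (+1)
site 1, node EILMZ: EIMZ={A,C} ∩ L={A} → {A} (+0)
site 2, node EI: E={G} ∪ I={A} → {A,G} (+1)
site 2, node EIZ: EI={A,G} ∩ Z={G} → {G} (+0)
site 2, node EIMZ: EIZ={G} ∪ M={A} → {A,G} (+1)
site 2, node EILMZ: EIMZ={A,G} ∪ L={T} → {A,G,T} (+1)
site 3, node EI: E={A} ∩ I={A} → {A} (+0)
site 3, node EIZ: EI={A} ∪ Z={C} → {A,C} (+1)
site 3, node EIMZ: EIZ={A,C} ∪ M={T} → {A,C,T} (+1)
site 3, node EILMZ: EIMZ={A,C,T} ∩ L={C} → {C} (+0)
site 4, node EI: E={T} ∪ I={G} → {G,T} (+1)
site 4, node EIZ: EI={G,T} ∪ Z={A} → {A,G,T} (+1)
site 4, node EIMZ: EIZ={A,G,T} ∪ M={C} → {A,C,G,T} (+1)
site 4, node EILMZ: EIMZ={A,C,G,T} ∩ L={G} → {G} (+0)
site 5, node EI: E={T} ∪ I={A} → {A,T} (+1)
site 5, node EIZ: EI={A,T} ∪ Z={G} → {A,G,T} (+1)
site 5, node EIMZ: EIZ={A,G,T} ∩ M={G} → {G} (+0)
site 5, node EILMZ: EIMZ={G} ∪ L={T} → {G,T} (+1)
per-site changes: [3, 2, 3, 2, 3, 3]; total = 16

A,C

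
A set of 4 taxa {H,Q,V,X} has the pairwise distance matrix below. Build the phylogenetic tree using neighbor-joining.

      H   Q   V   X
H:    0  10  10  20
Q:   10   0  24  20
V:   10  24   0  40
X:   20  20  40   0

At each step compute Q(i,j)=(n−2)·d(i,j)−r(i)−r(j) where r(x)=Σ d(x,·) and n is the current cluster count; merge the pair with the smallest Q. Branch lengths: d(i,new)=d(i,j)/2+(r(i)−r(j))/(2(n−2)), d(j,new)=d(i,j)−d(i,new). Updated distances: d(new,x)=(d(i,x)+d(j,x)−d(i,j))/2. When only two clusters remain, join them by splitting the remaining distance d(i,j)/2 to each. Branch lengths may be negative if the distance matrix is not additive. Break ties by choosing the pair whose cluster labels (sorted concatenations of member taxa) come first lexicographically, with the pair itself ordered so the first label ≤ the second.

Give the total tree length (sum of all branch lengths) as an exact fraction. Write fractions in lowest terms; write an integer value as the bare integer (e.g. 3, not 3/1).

77/2

1. join H+V (d=10, Q=-94) ⇒ HV; edges |H|=-7/2, |V|=27/2
  updated: d(HV,Q)=12, d(HV,X)=25
2. join HV+Q (d=12, Q=-57) ⇒ HQV; edges |HV|=17/2, |Q|=7/2
  updated: d(HQV,X)=33/2
3. join HQV+X (d=33/2) ⇒ HQVX; edges |HQV|=33/4, |X|=33/4
final tree: (((H:-7/2,V:27/2):17/2,Q:7/2):33/4,X:33/4)
total length: 77/2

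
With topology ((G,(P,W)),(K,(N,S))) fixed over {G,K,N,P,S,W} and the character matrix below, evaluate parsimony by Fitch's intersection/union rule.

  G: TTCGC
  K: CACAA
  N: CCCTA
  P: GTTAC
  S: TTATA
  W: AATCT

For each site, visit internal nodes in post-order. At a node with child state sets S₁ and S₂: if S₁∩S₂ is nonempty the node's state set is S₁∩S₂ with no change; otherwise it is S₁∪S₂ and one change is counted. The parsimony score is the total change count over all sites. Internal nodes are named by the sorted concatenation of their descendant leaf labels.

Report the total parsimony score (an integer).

PW@0: {G} ∪ {A} = {A,G} (union, +1)
GPW@0: {T} ∪ {A,G} = {A,G,T} (union, +1)
NS@0: {C} ∪ {T} = {C,T} (union, +1)
KNS@0: {C} ∩ {C,T} = {C} (intersection, +0)
GKNPSW@0: {A,G,T} ∪ {C} = {A,C,G,T} (union, +1)
PW@1: {T} ∪ {A} = {A,T} (union, +1)
GPW@1: {T} ∩ {A,T} = {T} (intersection, +0)
NS@1: {C} ∪ {T} = {C,T} (union, +1)
KNS@1: {A} ∪ {C,T} = {A,C,T} (union, +1)
GKNPSW@1: {T} ∩ {A,C,T} = {T} (intersection, +0)
PW@2: {T} ∩ {T} = {T} (intersection, +0)
GPW@2: {C} ∪ {T} = {C,T} (union, +1)
NS@2: {C} ∪ {A} = {A,C} (union, +1)
KNS@2: {C} ∩ {A,C} = {C} (intersection, +0)
GKNPSW@2: {C,T} ∩ {C} = {C} (intersection, +0)
PW@3: {A} ∪ {C} = {A,C} (union, +1)
GPW@3: {G} ∪ {A,C} = {A,C,G} (union, +1)
NS@3: {T} ∩ {T} = {T} (intersection, +0)
KNS@3: {A} ∪ {T} = {A,T} (union, +1)
GKNPSW@3: {A,C,G} ∩ {A,T} = {A} (intersection, +0)
PW@4: {C} ∪ {T} = {C,T} (union, +1)
GPW@4: {C} ∩ {C,T} = {C} (intersection, +0)
NS@4: {A} ∩ {A} = {A} (intersection, +0)
KNS@4: {A} ∩ {A} = {A} (intersection, +0)
GKNPSW@4: {C} ∪ {A} = {A,C} (union, +1)
per-site changes: [4, 3, 2, 3, 2]; total = 14

14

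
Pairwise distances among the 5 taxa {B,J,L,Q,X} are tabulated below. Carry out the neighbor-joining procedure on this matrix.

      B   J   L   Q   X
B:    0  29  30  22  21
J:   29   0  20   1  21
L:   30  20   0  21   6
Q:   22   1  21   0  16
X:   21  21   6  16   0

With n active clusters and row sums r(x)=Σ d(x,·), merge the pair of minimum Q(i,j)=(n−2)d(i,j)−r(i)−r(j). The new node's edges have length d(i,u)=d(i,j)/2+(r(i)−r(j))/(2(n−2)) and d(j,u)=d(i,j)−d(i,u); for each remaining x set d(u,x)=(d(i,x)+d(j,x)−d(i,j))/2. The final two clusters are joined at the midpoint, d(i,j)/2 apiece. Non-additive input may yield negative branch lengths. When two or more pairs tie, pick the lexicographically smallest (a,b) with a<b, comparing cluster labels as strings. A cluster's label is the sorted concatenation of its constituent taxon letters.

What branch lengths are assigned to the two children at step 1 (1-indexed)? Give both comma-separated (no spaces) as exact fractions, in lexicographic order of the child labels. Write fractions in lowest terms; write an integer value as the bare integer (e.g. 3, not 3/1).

step 1: merge (J,Q) at d=1, Q=-128; branch lengths J→7/3, Q→-4/3; new cluster JQ
  updated: d(B,JQ)=25, d(JQ,L)=20, d(JQ,X)=18
step 2: merge (B,JQ) at d=25, Q=-89; branch lengths B→63/4, JQ→37/4; new cluster BJQ
  updated: d(BJQ,L)=25/2, d(BJQ,X)=7
step 3: merge (BJQ,L) at d=25/2, Q=-51/2; branch lengths BJQ→27/4, L→23/4; new cluster BJLQ
  updated: d(BJLQ,X)=1/4
step 4: merge (BJLQ,X) at d=1/4; branch lengths BJLQ→1/8, X→1/8; new cluster BJLQX
final tree: (((B:63/4,(J:7/3,Q:-4/3):37/4):27/4,L:23/4):1/8,X:1/8)
total length: 155/4

7/3,-4/3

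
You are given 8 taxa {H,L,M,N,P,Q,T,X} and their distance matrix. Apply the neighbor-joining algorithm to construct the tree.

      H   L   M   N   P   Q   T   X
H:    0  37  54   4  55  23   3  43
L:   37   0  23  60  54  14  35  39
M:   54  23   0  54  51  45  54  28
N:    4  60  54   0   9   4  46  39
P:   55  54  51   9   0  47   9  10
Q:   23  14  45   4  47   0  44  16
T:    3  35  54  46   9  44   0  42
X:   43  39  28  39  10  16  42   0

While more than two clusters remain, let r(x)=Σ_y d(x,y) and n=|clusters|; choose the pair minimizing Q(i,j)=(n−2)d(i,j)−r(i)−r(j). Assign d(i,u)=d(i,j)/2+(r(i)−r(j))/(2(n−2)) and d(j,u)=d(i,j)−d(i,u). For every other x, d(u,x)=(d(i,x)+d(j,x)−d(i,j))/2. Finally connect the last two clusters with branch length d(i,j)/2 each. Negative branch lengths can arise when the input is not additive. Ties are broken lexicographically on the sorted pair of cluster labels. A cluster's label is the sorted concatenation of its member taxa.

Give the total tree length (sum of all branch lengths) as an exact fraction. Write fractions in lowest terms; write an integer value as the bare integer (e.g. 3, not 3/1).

iteration 1: select H,T (d=3, Q=-434); attach at lengths (1/3, 8/3); label the merged cluster HT
  updated: d(HT,L)=69/2, d(HT,M)=105/2, d(HT,N)=47/2, d(HT,P)=61/2, d(HT,Q)=32, d(HT,X)=41
iteration 2: select L,M (d=23, Q=-363); attach at lengths (43/5, 72/5); label the merged cluster LM
  updated: d(HT,LM)=32, d(LM,N)=91/2, d(LM,P)=41, d(LM,Q)=18, d(LM,X)=22
iteration 3: select P,X (d=10, Q=-451/2); attach at lengths (99/16, 61/16); label the merged cluster PX
  updated: d(HT,PX)=123/4, d(LM,PX)=53/2, d(N,PX)=19, d(PX,Q)=53/2
iteration 4: select N,Q (d=4, Q=-321/2); attach at lengths (47/12, 1/12); label the merged cluster NQ
  updated: d(HT,NQ)=103/4, d(LM,NQ)=119/4, d(NQ,PX)=83/4
iteration 5: select HT,NQ (d=103/4, Q=-453/4); attach at lengths (255/16, 157/16); label the merged cluster HNQT
  updated: d(HNQT,LM)=18, d(HNQT,PX)=103/8
iteration 6: select HNQT,LM (d=18, Q=-459/8); attach at lengths (35/16, 253/16); label the merged cluster HLMNQT
  updated: d(HLMNQT,PX)=171/16
iteration 7: select HLMNQT,PX (d=171/16); attach at lengths (171/32, 171/32); label the merged cluster HLMNPQTX
final tree: ((((H:1/3,T:8/3):255/16,(N:47/12,Q:1/12):157/16):35/16,(L:43/5,M:72/5):253/16):171/32,(P:99/16,X:61/16):171/32)
total length: 1511/16

1511/16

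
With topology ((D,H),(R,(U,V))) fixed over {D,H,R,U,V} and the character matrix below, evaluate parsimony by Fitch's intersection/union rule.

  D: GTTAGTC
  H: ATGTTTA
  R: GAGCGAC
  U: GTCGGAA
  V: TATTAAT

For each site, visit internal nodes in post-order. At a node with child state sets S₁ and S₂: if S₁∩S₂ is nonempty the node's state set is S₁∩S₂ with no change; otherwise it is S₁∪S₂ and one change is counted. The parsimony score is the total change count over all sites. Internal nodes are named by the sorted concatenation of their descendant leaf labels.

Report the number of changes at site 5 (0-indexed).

DH@0: {G} ∪ {A} = {A,G} (union, +1)
UV@0: {G} ∪ {T} = {G,T} (union, +1)
RUV@0: {G} ∩ {G,T} = {G} (intersection, +0)
DHRUV@0: {A,G} ∩ {G} = {G} (intersection, +0)
DH@1: {T} ∩ {T} = {T} (intersection, +0)
UV@1: {T} ∪ {A} = {A,T} (union, +1)
RUV@1: {A} ∩ {A,T} = {A} (intersection, +0)
DHRUV@1: {T} ∪ {A} = {A,T} (union, +1)
DH@2: {T} ∪ {G} = {G,T} (union, +1)
UV@2: {C} ∪ {T} = {C,T} (union, +1)
RUV@2: {G} ∪ {C,T} = {C,G,T} (union, +1)
DHRUV@2: {G,T} ∩ {C,G,T} = {G,T} (intersection, +0)
DH@3: {A} ∪ {T} = {A,T} (union, +1)
UV@3: {G} ∪ {T} = {G,T} (union, +1)
RUV@3: {C} ∪ {G,T} = {C,G,T} (union, +1)
DHRUV@3: {A,T} ∩ {C,G,T} = {T} (intersection, +0)
DH@4: {G} ∪ {T} = {G,T} (union, +1)
UV@4: {G} ∪ {A} = {A,G} (union, +1)
RUV@4: {G} ∩ {A,G} = {G} (intersection, +0)
DHRUV@4: {G,T} ∩ {G} = {G} (intersection, +0)
DH@5: {T} ∩ {T} = {T} (intersection, +0)
UV@5: {A} ∩ {A} = {A} (intersection, +0)
RUV@5: {A} ∩ {A} = {A} (intersection, +0)
DHRUV@5: {T} ∪ {A} = {A,T} (union, +1)
DH@6: {C} ∪ {A} = {A,C} (union, +1)
UV@6: {A} ∪ {T} = {A,T} (union, +1)
RUV@6: {C} ∪ {A,T} = {A,C,T} (union, +1)
DHRUV@6: {A,C} ∩ {A,C,T} = {A,C} (intersection, +0)
per-site changes: [2, 2, 3, 3, 2, 1, 3]; total = 16

1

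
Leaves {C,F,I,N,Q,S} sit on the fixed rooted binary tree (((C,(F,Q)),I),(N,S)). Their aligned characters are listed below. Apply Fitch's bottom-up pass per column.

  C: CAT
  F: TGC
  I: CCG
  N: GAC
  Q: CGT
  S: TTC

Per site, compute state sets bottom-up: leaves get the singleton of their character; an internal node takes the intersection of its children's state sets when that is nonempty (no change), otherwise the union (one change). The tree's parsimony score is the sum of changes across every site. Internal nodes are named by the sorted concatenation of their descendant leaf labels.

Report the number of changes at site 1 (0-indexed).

3

site 0, node FQ: F={T} ∪ Q={C} → {C,T} (+1)
site 0, node CFQ: C={C} ∩ FQ={C,T} → {C} (+0)
site 0, node CFIQ: CFQ={C} ∩ I={C} → {C} (+0)
site 0, node NS: N={G} ∪ S={T} → {G,T} (+1)
site 0, node CFINQS: CFIQ={C} ∪ NS={G,T} → {C,G,T} (+1)
site 1, node FQ: F={G} ∩ Q={G} → {G} (+0)
site 1, node CFQ: C={A} ∪ FQ={G} → {A,G} (+1)
site 1, node CFIQ: CFQ={A,G} ∪ I={C} → {A,C,G} (+1)
site 1, node NS: N={A} ∪ S={T} → {A,T} (+1)
site 1, node CFINQS: CFIQ={A,C,G} ∩ NS={A,T} → {A} (+0)
site 2, node FQ: F={C} ∪ Q={T} → {C,T} (+1)
site 2, node CFQ: C={T} ∩ FQ={C,T} → {T} (+0)
site 2, node CFIQ: CFQ={T} ∪ I={G} → {G,T} (+1)
site 2, node NS: N={C} ∩ S={C} → {C} (+0)
site 2, node CFINQS: CFIQ={G,T} ∪ NS={C} → {C,G,T} (+1)
per-site changes: [3, 3, 3]; total = 9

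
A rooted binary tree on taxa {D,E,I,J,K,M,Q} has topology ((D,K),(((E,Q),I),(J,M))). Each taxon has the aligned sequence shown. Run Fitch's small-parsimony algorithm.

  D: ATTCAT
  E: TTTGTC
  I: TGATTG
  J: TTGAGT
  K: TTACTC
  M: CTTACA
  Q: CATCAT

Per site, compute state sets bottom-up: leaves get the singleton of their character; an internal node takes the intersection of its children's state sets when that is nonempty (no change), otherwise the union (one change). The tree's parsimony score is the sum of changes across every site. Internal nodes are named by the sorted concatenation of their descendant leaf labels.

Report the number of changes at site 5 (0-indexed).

4

DK@0: {A} ∪ {T} = {A,T} (union, +1)
EQ@0: {T} ∪ {C} = {C,T} (union, +1)
EIQ@0: {C,T} ∩ {T} = {T} (intersection, +0)
JM@0: {T} ∪ {C} = {C,T} (union, +1)
EIJMQ@0: {T} ∩ {C,T} = {T} (intersection, +0)
DEIJKMQ@0: {A,T} ∩ {T} = {T} (intersection, +0)
DK@1: {T} ∩ {T} = {T} (intersection, +0)
EQ@1: {T} ∪ {A} = {A,T} (union, +1)
EIQ@1: {A,T} ∪ {G} = {A,G,T} (union, +1)
JM@1: {T} ∩ {T} = {T} (intersection, +0)
EIJMQ@1: {A,G,T} ∩ {T} = {T} (intersection, +0)
DEIJKMQ@1: {T} ∩ {T} = {T} (intersection, +0)
DK@2: {T} ∪ {A} = {A,T} (union, +1)
EQ@2: {T} ∩ {T} = {T} (intersection, +0)
EIQ@2: {T} ∪ {A} = {A,T} (union, +1)
JM@2: {G} ∪ {T} = {G,T} (union, +1)
EIJMQ@2: {A,T} ∩ {G,T} = {T} (intersection, +0)
DEIJKMQ@2: {A,T} ∩ {T} = {T} (intersection, +0)
DK@3: {C} ∩ {C} = {C} (intersection, +0)
EQ@3: {G} ∪ {C} = {C,G} (union, +1)
EIQ@3: {C,G} ∪ {T} = {C,G,T} (union, +1)
JM@3: {A} ∩ {A} = {A} (intersection, +0)
EIJMQ@3: {C,G,T} ∪ {A} = {A,C,G,T} (union, +1)
DEIJKMQ@3: {C} ∩ {A,C,G,T} = {C} (intersection, +0)
DK@4: {A} ∪ {T} = {A,T} (union, +1)
EQ@4: {T} ∪ {A} = {A,T} (union, +1)
EIQ@4: {A,T} ∩ {T} = {T} (intersection, +0)
JM@4: {G} ∪ {C} = {C,G} (union, +1)
EIJMQ@4: {T} ∪ {C,G} = {C,G,T} (union, +1)
DEIJKMQ@4: {A,T} ∩ {C,G,T} = {T} (intersection, +0)
DK@5: {T} ∪ {C} = {C,T} (union, +1)
EQ@5: {C} ∪ {T} = {C,T} (union, +1)
EIQ@5: {C,T} ∪ {G} = {C,G,T} (union, +1)
JM@5: {T} ∪ {A} = {A,T} (union, +1)
EIJMQ@5: {C,G,T} ∩ {A,T} = {T} (intersection, +0)
DEIJKMQ@5: {C,T} ∩ {T} = {T} (intersection, +0)
per-site changes: [3, 2, 3, 3, 4, 4]; total = 19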